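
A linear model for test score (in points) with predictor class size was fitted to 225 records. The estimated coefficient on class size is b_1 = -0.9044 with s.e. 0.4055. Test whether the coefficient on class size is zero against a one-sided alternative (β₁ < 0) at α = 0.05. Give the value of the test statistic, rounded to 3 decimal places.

t = -2.230

H₀: β₁ = 0 vs H₁: β₁ < 0.
t = (b_1 − β₁⁰)/SE = -0.9044 / 0.4055 = -2.230.
df = n − 2 = 225 − 2 = 223.
One-sided p ≈ 0.0134, which is < 0.05, so reject H₀.
There is evidence that the true slope on class size is negative.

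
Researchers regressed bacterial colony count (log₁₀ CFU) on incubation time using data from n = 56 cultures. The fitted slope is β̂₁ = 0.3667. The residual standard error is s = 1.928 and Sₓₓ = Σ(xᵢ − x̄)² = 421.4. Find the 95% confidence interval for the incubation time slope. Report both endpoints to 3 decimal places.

SE(β̂₁) = s/√Sₓₓ = 1.928/√421.4 = 0.0939204.
df = n − 2 = 54.
t* = t_{0.025, 54} = 2.004879.
Margin = t* × SE = 2.004879 × 0.0939204 = 0.18830.
CI: 0.3667 ± 0.18830 → (0.178, 0.555).
With 95% confidence, each one-unit increase in incubation time is associated with a change of between 0.178 and 0.555 log₁₀ CFU in bacterial colony count.

(0.178, 0.555)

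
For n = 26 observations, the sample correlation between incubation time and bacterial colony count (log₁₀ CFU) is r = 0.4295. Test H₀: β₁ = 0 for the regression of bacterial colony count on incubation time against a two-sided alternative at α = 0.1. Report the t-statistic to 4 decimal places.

t = 2.3300

t = r·√(n − 2)/√(1 − r²) = 0.4295·√24/√0.81553 = 2.3300.
df = n − 2 = 24.
Two-sided p ≈ 0.0285, which is < 0.1, so reject H₀.
There is evidence of a linear association between incubation time and bacterial colony count.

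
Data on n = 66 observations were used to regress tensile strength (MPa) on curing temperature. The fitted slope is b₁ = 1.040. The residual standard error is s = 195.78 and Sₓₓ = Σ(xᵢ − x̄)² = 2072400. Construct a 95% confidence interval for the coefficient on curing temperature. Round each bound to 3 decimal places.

(0.768, 1.312)

SE(b₁) = s/√Sₓₓ = 195.78/√2072400 = 0.135998.
df = n − 2 = 64.
t* = t_{0.025, 64} = 1.99773.
Margin = t* × SE = 1.99773 × 0.135998 = 0.27169.
CI: 1.040 ± 0.27169 → (0.768, 1.312).
With 95% confidence, each one-unit increase in curing temperature is associated with a change of between 0.768 and 1.312 MPa in tensile strength.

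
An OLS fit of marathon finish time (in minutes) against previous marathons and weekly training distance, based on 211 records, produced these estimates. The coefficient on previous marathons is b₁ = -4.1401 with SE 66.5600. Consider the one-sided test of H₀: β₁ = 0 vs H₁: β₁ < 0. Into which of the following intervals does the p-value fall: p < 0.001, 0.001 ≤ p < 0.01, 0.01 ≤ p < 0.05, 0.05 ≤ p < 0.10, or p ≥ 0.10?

t = -4.1401 / 66.5600 = -0.062.
df = n − k − 1 = 211 − 2 − 1 = 208.
One-sided p = P(T_{208} < t) ≈ 0.4752.
So p ≥ 0.10.

p ≥ 0.10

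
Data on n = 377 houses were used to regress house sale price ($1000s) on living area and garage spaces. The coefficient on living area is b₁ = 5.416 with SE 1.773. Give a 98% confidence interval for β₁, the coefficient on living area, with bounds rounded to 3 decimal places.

(1.274, 9.558)

df = n − k − 1 = 377 − 2 − 1 = 374.
t* = t_{0.01, 374} = 2.33636.
Margin = t* × SE = 2.33636 × 1.773 = 4.14237.
CI: 5.416 ± 4.14237 → (1.274, 9.558).
With 98% confidence, each one-unit increase in living area is associated with a change of between 1.274 and 9.558 $1000s in house sale price, holding the other predictors fixed.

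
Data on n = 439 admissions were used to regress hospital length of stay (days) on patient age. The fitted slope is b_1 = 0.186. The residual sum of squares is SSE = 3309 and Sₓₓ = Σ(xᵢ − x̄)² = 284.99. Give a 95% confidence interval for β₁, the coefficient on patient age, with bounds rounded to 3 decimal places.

MSE = SSE/(n − 2) = 3309/437 = 7.57208.
SE(b_1) = √(MSE/Sₓₓ) = √(7.57208/284.99) = 0.163002.
df = n − 2 = 437.
t* = t_{0.025, 437} = 1.965407.
Margin = t* × SE = 1.965407 × 0.163002 = 0.32037.
CI: 0.186 ± 0.32037 → (-0.134, 0.506).
With 95% confidence, each one-unit increase in patient age is associated with a change of between -0.134 and 0.506 days in hospital length of stay.

(-0.134, 0.506)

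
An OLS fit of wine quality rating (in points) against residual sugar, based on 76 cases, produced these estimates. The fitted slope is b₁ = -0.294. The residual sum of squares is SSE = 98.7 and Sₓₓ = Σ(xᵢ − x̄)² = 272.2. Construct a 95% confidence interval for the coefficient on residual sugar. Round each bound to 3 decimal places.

MSE = SSE/(n − 2) = 98.7/74 = 1.33378.
SE(b₁) = √(MSE/Sₓₓ) = √(1.33378/272.2) = 0.0700001.
df = n − 2 = 74.
t* = t_{0.025, 74} = 1.992543.
Margin = t* × SE = 1.992543 × 0.0700001 = 0.13948.
CI: -0.294 ± 0.13948 → (-0.433, -0.155).
With 95% confidence, each one-unit increase in residual sugar is associated with a change of between -0.433 and -0.155 points in wine quality rating.

(-0.433, -0.155)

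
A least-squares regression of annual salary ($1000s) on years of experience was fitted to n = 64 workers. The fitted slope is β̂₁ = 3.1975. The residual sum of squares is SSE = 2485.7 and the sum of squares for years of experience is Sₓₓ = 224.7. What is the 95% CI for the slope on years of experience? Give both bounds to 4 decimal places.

(2.3531, 4.0419)

MSE = SSE/(n − 2) = 2485.7/62 = 40.0919.
SE(β̂₁) = √(MSE/Sₓₓ) = √(40.0919/224.7) = 0.422403.
df = n − 2 = 62.
t* = t_{0.025, 62} = 1.998972.
Margin = t* × SE = 1.998972 × 0.422403 = 0.844372.
CI: 3.1975 ± 0.844372 → (2.3531, 4.0419).
With 95% confidence, each one-unit increase in years of experience is associated with a change of between 2.3531 and 4.0419 $1000s in annual salary.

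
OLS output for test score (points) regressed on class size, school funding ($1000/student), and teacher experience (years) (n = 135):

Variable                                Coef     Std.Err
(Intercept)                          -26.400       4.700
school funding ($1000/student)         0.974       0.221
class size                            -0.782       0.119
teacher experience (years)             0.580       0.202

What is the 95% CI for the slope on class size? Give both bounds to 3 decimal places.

(-1.017, -0.547)

Read off: b = -0.782, SE = 0.119 for class size.
df = n − k − 1 = 135 − 3 − 1 = 131.
t* = t_{0.025, 131} = 1.978239.
Margin = t* × SE = 1.978239 × 0.119 = 0.23541.
CI: -0.782 ± 0.23541 → (-1.017, -0.547).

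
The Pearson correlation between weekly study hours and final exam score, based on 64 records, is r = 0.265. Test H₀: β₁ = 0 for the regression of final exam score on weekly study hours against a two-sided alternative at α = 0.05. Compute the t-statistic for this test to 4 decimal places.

t = 2.1640

t = r·√(n − 2)/√(1 − r²) = 0.265·√62/√0.929775 = 2.1640.
df = n − 2 = 62.
Two-sided p ≈ 0.0343, which is < 0.05, so reject H₀.
There is evidence of a linear association between weekly study hours and final exam score.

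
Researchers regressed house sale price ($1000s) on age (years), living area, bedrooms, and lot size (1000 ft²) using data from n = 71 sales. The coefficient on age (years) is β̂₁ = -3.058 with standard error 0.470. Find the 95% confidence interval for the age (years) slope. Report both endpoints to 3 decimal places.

(-3.996, -2.120)

df = n − k − 1 = 71 − 4 − 1 = 66.
t* = t_{0.025, 66} = 1.996564.
Margin = t* × SE = 1.996564 × 0.470 = 0.93839.
CI: -3.058 ± 0.93839 → (-3.996, -2.120).
With 95% confidence, each one-unit increase in age (years) is associated with a change of between -3.996 and -2.120 $1000s in house sale price, holding the other predictors fixed.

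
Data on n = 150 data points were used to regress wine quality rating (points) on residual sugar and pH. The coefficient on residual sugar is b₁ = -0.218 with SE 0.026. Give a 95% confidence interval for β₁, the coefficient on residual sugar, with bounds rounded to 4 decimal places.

(-0.2694, -0.1666)

df = n − k − 1 = 150 − 2 − 1 = 147.
t* = t_{0.025, 147} = 1.976233.
Margin = t* × SE = 1.976233 × 0.026 = 0.051382.
CI: -0.218 ± 0.051382 → (-0.2694, -0.1666).
With 95% confidence, each one-unit increase in residual sugar is associated with a change of between -0.2694 and -0.1666 points in wine quality rating, holding the other predictors fixed.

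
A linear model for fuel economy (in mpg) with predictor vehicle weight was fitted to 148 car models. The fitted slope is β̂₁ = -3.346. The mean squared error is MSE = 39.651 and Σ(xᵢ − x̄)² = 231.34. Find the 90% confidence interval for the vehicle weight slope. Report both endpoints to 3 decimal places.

(-4.031, -2.661)

SE(β̂₁) = √(MSE/Sₓₓ) = √(39.651/231.34) = 0.414001.
df = n − 2 = 146.
t* = t_{0.05, 146} = 1.655357.
Margin = t* × SE = 1.655357 × 0.414001 = 0.68532.
CI: -3.346 ± 0.68532 → (-4.031, -2.661).
With 90% confidence, each one-unit increase in vehicle weight is associated with a change of between -4.031 and -2.661 mpg in fuel economy.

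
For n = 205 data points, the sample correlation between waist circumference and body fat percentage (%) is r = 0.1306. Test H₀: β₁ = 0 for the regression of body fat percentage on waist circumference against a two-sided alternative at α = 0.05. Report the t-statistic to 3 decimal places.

t = r·√(n − 2)/√(1 − r²) = 0.1306·√203/√0.982944 = 1.877.
df = n − 2 = 203.
Two-sided p ≈ 0.0620, which is ≥ 0.05, so fail to reject H₀.
The data do not give significant evidence of a linear association between waist circumference and body fat percentage.

t = 1.877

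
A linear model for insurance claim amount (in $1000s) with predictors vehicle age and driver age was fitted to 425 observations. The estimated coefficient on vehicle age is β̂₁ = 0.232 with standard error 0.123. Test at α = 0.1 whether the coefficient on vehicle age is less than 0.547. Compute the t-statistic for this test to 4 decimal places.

t = -2.5610

H₀: β₁ = 0.547 vs H₁: β₁ < 0.547.
t = (β̂₁ − β₁⁰)/SE = (0.232 − 0.547) / 0.123 = -2.5610.
df = n − k − 1 = 425 − 2 − 1 = 422.
One-sided p ≈ 0.0054, which is < 0.1, so reject H₀.
There is evidence that the true slope on vehicle age is below 0.547 $1000s per unit, holding the other predictors fixed.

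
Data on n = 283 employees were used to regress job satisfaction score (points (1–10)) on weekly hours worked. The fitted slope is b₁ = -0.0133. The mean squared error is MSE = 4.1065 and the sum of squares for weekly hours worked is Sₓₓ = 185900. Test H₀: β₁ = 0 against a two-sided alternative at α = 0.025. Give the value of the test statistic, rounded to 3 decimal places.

t = -2.830

SE(b₁) = √(MSE/Sₓₓ) = √(4.1065/185900) = 0.00469998.
t = -0.0133 / 0.00469998 = -2.830.
df = n − 2 = 281.
Two-sided p ≈ 0.0050, which is < 0.025, so reject H₀.
There is evidence that weekly hours worked is associated with job satisfaction score.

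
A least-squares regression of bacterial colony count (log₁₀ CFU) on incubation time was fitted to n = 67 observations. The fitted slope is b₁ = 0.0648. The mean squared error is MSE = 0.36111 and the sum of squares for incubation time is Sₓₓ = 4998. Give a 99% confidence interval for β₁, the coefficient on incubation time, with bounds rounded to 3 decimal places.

SE(b₁) = √(MSE/Sₓₓ) = √(0.36111/4998) = 0.00850005.
df = n − 2 = 65.
t* = t_{0.005, 65} = 2.653604.
Margin = t* × SE = 2.653604 × 0.00850005 = 0.02256.
CI: 0.0648 ± 0.02256 → (0.042, 0.087).
With 99% confidence, each one-unit increase in incubation time is associated with a change of between 0.042 and 0.087 log₁₀ CFU in bacterial colony count.

(0.042, 0.087)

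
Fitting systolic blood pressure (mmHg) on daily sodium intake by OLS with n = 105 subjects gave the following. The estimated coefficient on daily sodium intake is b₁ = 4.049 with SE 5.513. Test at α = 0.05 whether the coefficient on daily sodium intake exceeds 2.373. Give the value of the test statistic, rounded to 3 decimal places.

t = 0.304

H₀: β₁ = 2.373 vs H₁: β₁ > 2.373.
t = (b₁ − β₁⁰)/SE = (4.049 − 2.373) / 5.513 = 0.304.
df = n − 2 = 105 − 2 = 103.
One-sided p ≈ 0.3809, which is ≥ 0.05, so fail to reject H₀.
The data do not give significant evidence that the true slope on daily sodium intake exceeds 2.373 mmHg per unit.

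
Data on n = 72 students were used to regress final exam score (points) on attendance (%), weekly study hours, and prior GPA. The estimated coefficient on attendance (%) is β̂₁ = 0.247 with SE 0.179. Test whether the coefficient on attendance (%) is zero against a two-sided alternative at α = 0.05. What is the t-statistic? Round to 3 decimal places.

H₀: β₁ = 0 vs H₁: β₁ ≠ 0.
t = (β̂₁ − β₁⁰)/SE = 0.247 / 0.179 = 1.380.
df = n − k − 1 = 72 − 3 − 1 = 68.
Two-sided p ≈ 0.1721, which is ≥ 0.05, so fail to reject H₀.
The data do not give significant evidence of an association between attendance (%) and final exam score, after adjusting for the other predictors.

t = 1.380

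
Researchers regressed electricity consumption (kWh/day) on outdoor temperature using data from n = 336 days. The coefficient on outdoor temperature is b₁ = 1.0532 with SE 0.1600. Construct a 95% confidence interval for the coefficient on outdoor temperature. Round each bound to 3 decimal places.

df = n − 2 = 336 − 2 = 334.
t* = t_{0.025, 334} = 1.967092.
Margin = t* × SE = 1.967092 × 0.1600 = 0.31473.
CI: 1.0532 ± 0.31473 → (0.738, 1.368).
With 95% confidence, each one-unit increase in outdoor temperature is associated with a change of between 0.738 and 1.368 kWh/day in electricity consumption.

(0.738, 1.368)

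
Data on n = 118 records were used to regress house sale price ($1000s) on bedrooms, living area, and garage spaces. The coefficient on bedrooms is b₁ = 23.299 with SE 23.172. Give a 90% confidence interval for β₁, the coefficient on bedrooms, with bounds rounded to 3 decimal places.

df = n − k − 1 = 118 − 3 − 1 = 114.
t* = t_{0.05, 114} = 1.65833.
Margin = t* × SE = 1.65833 × 23.172 = 38.42682.
CI: 23.299 ± 38.42682 → (-15.128, 61.726).
With 90% confidence, each one-unit increase in bedrooms is associated with a change of between -15.128 and 61.726 $1000s in house sale price, holding the other predictors fixed.

(-15.128, 61.726)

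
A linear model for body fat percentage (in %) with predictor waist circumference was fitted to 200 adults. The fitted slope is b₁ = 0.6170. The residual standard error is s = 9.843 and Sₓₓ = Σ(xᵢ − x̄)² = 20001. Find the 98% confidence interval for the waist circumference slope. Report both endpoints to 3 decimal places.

(0.454, 0.780)

SE(b₁) = s/√Sₓₓ = 9.843/√20001 = 0.0695988.
df = n − 2 = 198.
t* = t_{0.01, 198} = 2.345328.
Margin = t* × SE = 2.345328 × 0.0695988 = 0.16323.
CI: 0.6170 ± 0.16323 → (0.454, 0.780).
With 98% confidence, each one-unit increase in waist circumference is associated with a change of between 0.454 and 0.780 % in body fat percentage.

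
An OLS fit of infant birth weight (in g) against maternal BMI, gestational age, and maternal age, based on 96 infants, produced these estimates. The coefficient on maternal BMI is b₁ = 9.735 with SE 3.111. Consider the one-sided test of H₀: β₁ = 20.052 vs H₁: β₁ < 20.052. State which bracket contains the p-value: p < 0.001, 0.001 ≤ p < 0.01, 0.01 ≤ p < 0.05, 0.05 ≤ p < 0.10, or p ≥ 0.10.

p < 0.001

t = (9.735 − 20.052) / 3.111 = -3.316.
df = n − k − 1 = 96 − 3 − 1 = 92.
One-sided p = P(T_{92} < t) ≈ 0.0007.
So p < 0.001.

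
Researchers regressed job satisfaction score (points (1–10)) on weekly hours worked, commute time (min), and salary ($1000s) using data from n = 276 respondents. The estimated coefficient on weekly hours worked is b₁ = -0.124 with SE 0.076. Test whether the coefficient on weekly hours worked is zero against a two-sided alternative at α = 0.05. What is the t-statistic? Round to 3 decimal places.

t = -1.632

H₀: β₁ = 0 vs H₁: β₁ ≠ 0.
t = (b₁ − β₁⁰)/SE = -0.124 / 0.076 = -1.632.
df = n − k − 1 = 276 − 3 − 1 = 272.
Two-sided p ≈ 0.1039, which is ≥ 0.05, so fail to reject H₀.
The data do not give significant evidence of an association between weekly hours worked and job satisfaction score, after adjusting for the other predictors.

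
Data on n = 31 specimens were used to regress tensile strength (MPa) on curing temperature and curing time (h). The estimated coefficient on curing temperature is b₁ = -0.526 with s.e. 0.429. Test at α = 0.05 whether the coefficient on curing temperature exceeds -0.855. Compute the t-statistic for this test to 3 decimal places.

t = 0.767

H₀: β₁ = -0.855 vs H₁: β₁ > -0.855.
t = (b₁ − β₁⁰)/SE = (-0.526 − (-0.855)) / 0.429 = 0.767.
df = n − k − 1 = 31 − 2 − 1 = 28.
One-sided p ≈ 0.2248, which is ≥ 0.05, so fail to reject H₀.
The data do not give significant evidence that the true slope on curing temperature exceeds -0.855 MPa per unit, holding the other predictors fixed.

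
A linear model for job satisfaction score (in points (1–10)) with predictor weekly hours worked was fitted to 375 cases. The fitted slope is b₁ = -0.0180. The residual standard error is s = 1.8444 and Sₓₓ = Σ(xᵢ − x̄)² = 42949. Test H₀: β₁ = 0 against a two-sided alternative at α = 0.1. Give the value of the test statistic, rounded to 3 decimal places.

SE(b₁) = s/√Sₓₓ = 1.8444/√42949 = 0.00889977.
t = -0.0180 / 0.00889977 = -2.023.
df = n − 2 = 373.
Two-sided p ≈ 0.0438, which is < 0.1, so reject H₀.
There is evidence that weekly hours worked is associated with job satisfaction score.

t = -2.023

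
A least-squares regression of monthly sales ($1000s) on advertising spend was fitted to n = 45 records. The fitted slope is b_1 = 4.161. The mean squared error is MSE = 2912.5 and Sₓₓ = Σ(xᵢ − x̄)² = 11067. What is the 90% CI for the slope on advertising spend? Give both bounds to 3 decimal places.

SE(b_1) = √(MSE/Sₓₓ) = √(2912.5/11067) = 0.513001.
df = n − 2 = 43.
t* = t_{0.05, 43} = 1.681071.
Margin = t* × SE = 1.681071 × 0.513001 = 0.86239.
CI: 4.161 ± 0.86239 → (3.299, 5.023).
With 90% confidence, each one-unit increase in advertising spend is associated with a change of between 3.299 and 5.023 $1000s in monthly sales.

(3.299, 5.023)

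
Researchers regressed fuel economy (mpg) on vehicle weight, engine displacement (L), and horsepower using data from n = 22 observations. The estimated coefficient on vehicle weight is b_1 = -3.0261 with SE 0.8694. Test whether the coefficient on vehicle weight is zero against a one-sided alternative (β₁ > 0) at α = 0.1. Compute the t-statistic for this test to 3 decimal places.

t = -3.481

H₀: β₁ = 0 vs H₁: β₁ > 0.
t = (b_1 − β₁⁰)/SE = -3.0261 / 0.8694 = -3.481.
df = n − k − 1 = 22 − 3 − 1 = 18.
One-sided p ≈ 0.9987, which is ≥ 0.1, so fail to reject H₀.
The data do not give significant evidence that the true slope on vehicle weight is positive, holding the other predictors fixed.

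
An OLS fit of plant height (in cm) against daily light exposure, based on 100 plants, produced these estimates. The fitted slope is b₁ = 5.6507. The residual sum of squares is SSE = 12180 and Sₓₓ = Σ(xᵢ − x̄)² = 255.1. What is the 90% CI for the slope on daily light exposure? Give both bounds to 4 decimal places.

MSE = SSE/(n − 2) = 12180/98 = 124.286.
SE(b₁) = √(MSE/Sₓₓ) = √(124.286/255.1) = 0.698.
df = n − 2 = 98.
t* = t_{0.05, 98} = 1.660551.
Margin = t* × SE = 1.660551 × 0.698 = 1.159065.
CI: 5.6507 ± 1.159065 → (4.4916, 6.8098).
With 90% confidence, each one-unit increase in daily light exposure is associated with a change of between 4.4916 and 6.8098 cm in plant height.

(4.4916, 6.8098)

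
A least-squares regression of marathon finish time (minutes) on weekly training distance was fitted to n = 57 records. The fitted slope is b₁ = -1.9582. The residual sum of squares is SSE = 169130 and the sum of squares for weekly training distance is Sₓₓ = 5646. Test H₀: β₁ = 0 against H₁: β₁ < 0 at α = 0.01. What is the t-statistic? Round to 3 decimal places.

t = -2.653

MSE = SSE/(n − 2) = 169130/55 = 3075.09.
SE(b₁) = √(MSE/Sₓₓ) = √(3075.09/5646) = 0.738004.
t = -1.9582 / 0.738004 = -2.653.
df = n − 2 = 55.
One-sided p ≈ 0.0052, which is < 0.01, so reject H₀.
There is evidence that the true slope on weekly training distance is negative.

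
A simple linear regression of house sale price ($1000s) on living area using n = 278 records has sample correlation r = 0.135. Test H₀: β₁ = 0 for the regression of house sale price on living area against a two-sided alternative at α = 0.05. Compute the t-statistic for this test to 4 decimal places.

t = 2.2635

t = r·√(n − 2)/√(1 − r²) = 0.135·√276/√0.981775 = 2.2635.
df = n − 2 = 276.
Two-sided p ≈ 0.0244, which is < 0.05, so reject H₀.
There is evidence of a linear association between living area and house sale price.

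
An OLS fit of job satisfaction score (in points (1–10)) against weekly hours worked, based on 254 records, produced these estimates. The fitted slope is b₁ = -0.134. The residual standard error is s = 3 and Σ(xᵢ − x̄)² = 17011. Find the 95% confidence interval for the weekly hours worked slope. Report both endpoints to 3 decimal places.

SE(b₁) = s/√Sₓₓ = 3/√17011 = 0.0230015.
df = n − 2 = 252.
t* = t_{0.025, 252} = 1.969422.
Margin = t* × SE = 1.969422 × 0.0230015 = 0.04530.
CI: -0.134 ± 0.04530 → (-0.179, -0.089).
With 95% confidence, each one-unit increase in weekly hours worked is associated with a change of between -0.179 and -0.089 points (1–10) in job satisfaction score.

(-0.179, -0.089)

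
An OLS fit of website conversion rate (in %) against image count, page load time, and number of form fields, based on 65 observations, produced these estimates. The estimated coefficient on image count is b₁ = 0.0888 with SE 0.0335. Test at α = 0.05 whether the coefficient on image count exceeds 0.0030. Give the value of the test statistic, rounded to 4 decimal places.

t = 2.5612

H₀: β₁ = 0.0030 vs H₁: β₁ > 0.0030.
t = (b₁ − β₁⁰)/SE = (0.0888 − 0.0030) / 0.0335 = 2.5612.
df = n − k − 1 = 65 − 3 − 1 = 61.
One-sided p ≈ 0.0065, which is < 0.05, so reject H₀.
There is evidence that the true slope on image count exceeds 0.0030 % per unit, holding the other predictors fixed.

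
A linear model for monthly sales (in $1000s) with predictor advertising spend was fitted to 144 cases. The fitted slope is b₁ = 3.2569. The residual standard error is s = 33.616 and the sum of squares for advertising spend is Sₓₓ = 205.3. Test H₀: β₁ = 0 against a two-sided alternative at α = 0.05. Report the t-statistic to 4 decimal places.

t = 1.3882

SE(b₁) = s/√Sₓₓ = 33.616/√205.3 = 2.34613.
t = 3.2569 / 2.34613 = 1.3882.
df = n − 2 = 142.
Two-sided p ≈ 0.1672, which is ≥ 0.05, so fail to reject H₀.
The data do not give significant evidence of an association between advertising spend and monthly sales.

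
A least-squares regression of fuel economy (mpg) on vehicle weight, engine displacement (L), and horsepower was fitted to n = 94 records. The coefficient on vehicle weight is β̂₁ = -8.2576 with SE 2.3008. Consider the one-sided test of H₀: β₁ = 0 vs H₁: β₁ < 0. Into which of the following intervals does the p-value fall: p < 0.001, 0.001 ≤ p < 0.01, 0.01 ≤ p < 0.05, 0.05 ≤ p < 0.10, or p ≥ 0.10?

t = -8.2576 / 2.3008 = -3.589.
df = n − k − 1 = 94 − 3 − 1 = 90.
One-sided p = P(T_{90} < t) ≈ 0.0003.
So p < 0.001.

p < 0.001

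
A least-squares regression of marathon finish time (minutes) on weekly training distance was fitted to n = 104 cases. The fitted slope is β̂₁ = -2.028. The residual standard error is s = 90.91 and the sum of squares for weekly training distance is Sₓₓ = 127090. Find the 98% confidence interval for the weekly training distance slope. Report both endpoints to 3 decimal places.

SE(β̂₁) = s/√Sₓₓ = 90.91/√127090 = 0.255009.
df = n − 2 = 102.
t* = t_{0.01, 102} = 2.363464.
Margin = t* × SE = 2.363464 × 0.255009 = 0.60271.
CI: -2.028 ± 0.60271 → (-2.631, -1.425).
With 98% confidence, each one-unit increase in weekly training distance is associated with a change of between -2.631 and -1.425 minutes in marathon finish time.

(-2.631, -1.425)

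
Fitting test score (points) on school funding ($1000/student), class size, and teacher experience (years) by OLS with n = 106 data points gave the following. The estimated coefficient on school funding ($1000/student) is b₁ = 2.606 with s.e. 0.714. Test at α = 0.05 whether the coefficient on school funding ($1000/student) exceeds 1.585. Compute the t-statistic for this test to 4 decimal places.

H₀: β₁ = 1.585 vs H₁: β₁ > 1.585.
t = (b₁ − β₁⁰)/SE = (2.606 − 1.585) / 0.714 = 1.4300.
df = n − k − 1 = 106 − 3 − 1 = 102.
One-sided p ≈ 0.0779, which is ≥ 0.05, so fail to reject H₀.
The data do not give significant evidence that the true slope on school funding ($1000/student) exceeds 1.585 points per unit, holding the other predictors fixed.

t = 1.4300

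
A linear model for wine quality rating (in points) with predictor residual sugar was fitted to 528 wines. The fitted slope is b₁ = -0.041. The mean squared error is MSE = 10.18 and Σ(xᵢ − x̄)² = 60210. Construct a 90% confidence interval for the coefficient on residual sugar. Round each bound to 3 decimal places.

(-0.062, -0.020)

SE(b₁) = √(MSE/Sₓₓ) = √(10.18/60210) = 0.0130029.
df = n − 2 = 526.
t* = t_{0.05, 526} = 1.647756.
Margin = t* × SE = 1.647756 × 0.0130029 = 0.02143.
CI: -0.041 ± 0.02143 → (-0.062, -0.020).
With 90% confidence, each one-unit increase in residual sugar is associated with a change of between -0.062 and -0.020 points in wine quality rating.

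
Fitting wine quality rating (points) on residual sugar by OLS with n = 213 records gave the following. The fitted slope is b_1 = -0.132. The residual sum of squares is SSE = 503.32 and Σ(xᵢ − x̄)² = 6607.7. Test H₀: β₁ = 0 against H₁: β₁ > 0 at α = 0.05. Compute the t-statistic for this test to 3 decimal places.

t = -6.947

MSE = SSE/(n − 2) = 503.32/211 = 2.3854.
SE(b_1) = √(MSE/Sₓₓ) = √(2.3854/6607.7) = 0.0190001.
t = -0.132 / 0.0190001 = -6.947.
df = n − 2 = 211.
One-sided p ≈ 1.0000, which is ≥ 0.05, so fail to reject H₀.
The data do not give significant evidence that the true slope on residual sugar is positive.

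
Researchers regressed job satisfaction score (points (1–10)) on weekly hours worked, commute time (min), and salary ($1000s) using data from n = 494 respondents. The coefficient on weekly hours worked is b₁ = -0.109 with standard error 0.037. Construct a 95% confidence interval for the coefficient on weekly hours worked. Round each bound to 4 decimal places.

df = n − k − 1 = 494 − 3 − 1 = 490.
t* = t_{0.025, 490} = 1.964817.
Margin = t* × SE = 1.964817 × 0.037 = 0.072698.
CI: -0.109 ± 0.072698 → (-0.1817, -0.0363).
With 95% confidence, each one-unit increase in weekly hours worked is associated with a change of between -0.1817 and -0.0363 points (1–10) in job satisfaction score, holding the other predictors fixed.

(-0.1817, -0.0363)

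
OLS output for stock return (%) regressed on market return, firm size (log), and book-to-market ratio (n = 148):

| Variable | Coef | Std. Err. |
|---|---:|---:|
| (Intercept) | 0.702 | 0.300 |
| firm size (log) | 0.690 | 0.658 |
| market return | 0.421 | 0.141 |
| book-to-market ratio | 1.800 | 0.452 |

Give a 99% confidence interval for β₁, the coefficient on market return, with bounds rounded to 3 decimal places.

Read off: b = 0.421, SE = 0.141 for market return.
df = n − k − 1 = 148 − 3 − 1 = 144.
t* = t_{0.005, 144} = 2.610402.
Margin = t* × SE = 2.610402 × 0.141 = 0.36807.
CI: 0.421 ± 0.36807 → (0.053, 0.789).

(0.053, 0.789)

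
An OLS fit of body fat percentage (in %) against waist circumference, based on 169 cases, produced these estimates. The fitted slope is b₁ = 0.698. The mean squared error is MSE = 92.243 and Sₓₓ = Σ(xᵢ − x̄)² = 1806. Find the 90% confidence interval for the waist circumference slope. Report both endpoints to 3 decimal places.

(0.324, 1.072)

SE(b₁) = √(MSE/Sₓₓ) = √(92.243/1806) = 0.226.
df = n − 2 = 167.
t* = t_{0.05, 167} = 1.654029.
Margin = t* × SE = 1.654029 × 0.226 = 0.37381.
CI: 0.698 ± 0.37381 → (0.324, 1.072).
With 90% confidence, each one-unit increase in waist circumference is associated with a change of between 0.324 and 1.072 % in body fat percentage.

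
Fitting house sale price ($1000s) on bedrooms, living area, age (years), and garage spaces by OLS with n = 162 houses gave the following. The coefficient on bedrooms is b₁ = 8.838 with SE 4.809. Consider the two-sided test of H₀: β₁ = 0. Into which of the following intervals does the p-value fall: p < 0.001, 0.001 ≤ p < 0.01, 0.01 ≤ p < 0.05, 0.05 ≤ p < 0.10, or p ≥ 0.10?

0.05 ≤ p < 0.10

t = 8.838 / 4.809 = 1.838.
df = n − k − 1 = 162 − 4 − 1 = 157.
Two-sided p = 2·P(T_{157} > |t|) ≈ 0.0680.
So 0.05 ≤ p < 0.10.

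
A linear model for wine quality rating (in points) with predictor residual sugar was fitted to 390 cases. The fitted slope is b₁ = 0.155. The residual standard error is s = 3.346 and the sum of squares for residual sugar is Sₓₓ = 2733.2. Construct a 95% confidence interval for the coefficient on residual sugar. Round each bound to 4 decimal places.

(0.0292, 0.2808)

SE(b₁) = s/√Sₓₓ = 3.346/√2733.2 = 0.0640015.
df = n − 2 = 388.
t* = t_{0.025, 388} = 1.966097.
Margin = t* × SE = 1.966097 × 0.0640015 = 0.125833.
CI: 0.155 ± 0.125833 → (0.0292, 0.2808).
With 95% confidence, each one-unit increase in residual sugar is associated with a change of between 0.0292 and 0.2808 points in wine quality rating.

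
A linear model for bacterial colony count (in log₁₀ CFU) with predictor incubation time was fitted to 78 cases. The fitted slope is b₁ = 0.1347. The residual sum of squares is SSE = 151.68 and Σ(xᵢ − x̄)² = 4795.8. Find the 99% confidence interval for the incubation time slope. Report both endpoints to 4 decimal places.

(0.0808, 0.1886)

MSE = SSE/(n − 2) = 151.68/76 = 1.99579.
SE(b₁) = √(MSE/Sₓₓ) = √(1.99579/4795.8) = 0.0203998.
df = n − 2 = 76.
t* = t_{0.005, 76} = 2.642078.
Margin = t* × SE = 2.642078 × 0.0203998 = 0.053898.
CI: 0.1347 ± 0.053898 → (0.0808, 0.1886).
With 99% confidence, each one-unit increase in incubation time is associated with a change of between 0.0808 and 0.1886 log₁₀ CFU in bacterial colony count.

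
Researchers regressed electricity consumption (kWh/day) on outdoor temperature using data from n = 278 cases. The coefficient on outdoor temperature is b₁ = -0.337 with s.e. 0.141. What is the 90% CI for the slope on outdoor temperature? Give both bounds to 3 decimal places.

(-0.570, -0.104)

df = n − 2 = 278 − 2 = 276.
t* = t_{0.05, 276} = 1.650393.
Margin = t* × SE = 1.650393 × 0.141 = 0.23271.
CI: -0.337 ± 0.23271 → (-0.570, -0.104).
With 90% confidence, each one-unit increase in outdoor temperature is associated with a change of between -0.570 and -0.104 kWh/day in electricity consumption.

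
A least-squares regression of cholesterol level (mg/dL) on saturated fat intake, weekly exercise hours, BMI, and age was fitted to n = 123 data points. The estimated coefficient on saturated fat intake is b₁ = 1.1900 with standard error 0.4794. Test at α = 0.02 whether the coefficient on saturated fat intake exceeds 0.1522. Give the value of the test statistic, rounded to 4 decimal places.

t = 2.1648

H₀: β₁ = 0.1522 vs H₁: β₁ > 0.1522.
t = (b₁ − β₁⁰)/SE = (1.1900 − 0.1522) / 0.4794 = 2.1648.
df = n − k − 1 = 123 − 4 − 1 = 118.
One-sided p ≈ 0.0162, which is < 0.02, so reject H₀.
There is evidence that the true slope on saturated fat intake exceeds 0.1522 mg/dL per unit, holding the other predictors fixed.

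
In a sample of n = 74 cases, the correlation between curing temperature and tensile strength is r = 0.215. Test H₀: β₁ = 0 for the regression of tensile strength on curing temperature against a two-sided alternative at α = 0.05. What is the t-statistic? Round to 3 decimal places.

t = r·√(n − 2)/√(1 − r²) = 0.215·√72/√0.953775 = 1.868.
df = n − 2 = 72.
Two-sided p ≈ 0.0658, which is ≥ 0.05, so fail to reject H₀.
The data do not give significant evidence of a linear association between curing temperature and tensile strength.

t = 1.868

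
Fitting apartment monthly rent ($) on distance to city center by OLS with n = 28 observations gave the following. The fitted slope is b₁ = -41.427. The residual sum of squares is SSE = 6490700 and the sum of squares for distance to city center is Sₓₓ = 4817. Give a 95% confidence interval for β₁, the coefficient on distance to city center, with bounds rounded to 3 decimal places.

(-56.225, -26.629)

MSE = SSE/(n − 2) = 6490700/26 = 249642.
SE(b₁) = √(MSE/Sₓₓ) = √(249642/4817) = 7.19898.
df = n − 2 = 26.
t* = t_{0.025, 26} = 2.055529.
Margin = t* × SE = 2.055529 × 7.19898 = 14.79771.
CI: -41.427 ± 14.79771 → (-56.225, -26.629).
With 95% confidence, each one-unit increase in distance to city center is associated with a change of between -56.225 and -26.629 $ in apartment monthly rent.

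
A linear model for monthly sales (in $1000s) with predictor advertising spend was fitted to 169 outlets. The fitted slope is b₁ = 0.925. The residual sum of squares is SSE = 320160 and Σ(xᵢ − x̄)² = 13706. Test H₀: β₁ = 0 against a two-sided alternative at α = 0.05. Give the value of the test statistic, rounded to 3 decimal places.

MSE = SSE/(n − 2) = 320160/167 = 1917.13.
SE(b₁) = √(MSE/Sₓₓ) = √(1917.13/13706) = 0.373999.
t = 0.925 / 0.373999 = 2.473.
df = n − 2 = 167.
Two-sided p ≈ 0.0144, which is < 0.05, so reject H₀.
There is evidence that advertising spend is associated with monthly sales.

t = 2.473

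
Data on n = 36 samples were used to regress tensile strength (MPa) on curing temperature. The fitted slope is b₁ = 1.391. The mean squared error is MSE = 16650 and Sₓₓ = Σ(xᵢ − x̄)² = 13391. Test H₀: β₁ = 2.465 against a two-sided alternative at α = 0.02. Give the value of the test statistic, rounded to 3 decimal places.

SE(b₁) = √(MSE/Sₓₓ) = √(16650/13391) = 1.11507.
t = (1.391 − 2.465) / 1.11507 = -0.963.
df = n − 2 = 34.
Two-sided p ≈ 0.3423, which is ≥ 0.02, so fail to reject H₀.
The data are consistent with a true slope of 2.465 MPa per unit of curing temperature.

t = -0.963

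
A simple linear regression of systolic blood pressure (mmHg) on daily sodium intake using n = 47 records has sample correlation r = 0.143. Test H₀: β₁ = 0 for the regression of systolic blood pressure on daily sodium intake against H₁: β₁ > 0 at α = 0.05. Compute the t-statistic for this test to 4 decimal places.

t = 0.9692

t = r·√(n − 2)/√(1 − r²) = 0.143·√45/√0.979551 = 0.9692.
df = n − 2 = 45.
One-sided p ≈ 0.1688, which is ≥ 0.05, so fail to reject H₀.
The data do not give significant evidence of a linear association between daily sodium intake and systolic blood pressure.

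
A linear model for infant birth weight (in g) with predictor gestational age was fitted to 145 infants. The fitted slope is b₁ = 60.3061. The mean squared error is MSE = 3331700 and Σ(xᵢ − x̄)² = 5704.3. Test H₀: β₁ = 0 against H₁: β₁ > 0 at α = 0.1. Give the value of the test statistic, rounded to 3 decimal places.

t = 2.495

SE(b₁) = √(MSE/Sₓₓ) = √(3.3317e+06/5704.3) = 24.1675.
t = 60.3061 / 24.1675 = 2.495.
df = n − 2 = 143.
One-sided p ≈ 0.0069, which is < 0.1, so reject H₀.
There is evidence that the true slope on gestational age is positive.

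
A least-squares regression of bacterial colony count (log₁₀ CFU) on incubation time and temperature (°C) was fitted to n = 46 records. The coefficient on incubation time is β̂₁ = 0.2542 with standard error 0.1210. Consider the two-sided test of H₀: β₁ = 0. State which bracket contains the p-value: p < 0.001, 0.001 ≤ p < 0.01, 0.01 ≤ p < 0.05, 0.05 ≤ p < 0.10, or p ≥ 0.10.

0.01 ≤ p < 0.05

t = 0.2542 / 0.1210 = 2.101.
df = n − k − 1 = 46 − 2 − 1 = 43.
Two-sided p = 2·P(T_{43} > |t|) ≈ 0.0416.
So 0.01 ≤ p < 0.05.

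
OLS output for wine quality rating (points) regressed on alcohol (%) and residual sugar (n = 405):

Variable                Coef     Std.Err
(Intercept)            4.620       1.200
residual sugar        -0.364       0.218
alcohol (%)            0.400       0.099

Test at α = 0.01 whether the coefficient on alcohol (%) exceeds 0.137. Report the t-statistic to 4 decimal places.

t = 2.6566

Read off: b = 0.400, SE = 0.099 for alcohol (%).
H₀: β₁ = 0.137 vs H₁: β₁ > 0.137.
t = (0.400 − 0.137) / 0.099 = 2.6566.
df = n − k − 1 = 405 − 2 − 1 = 402.
One-sided p ≈ 0.0041, which is < 0.01, so reject H₀.
There is evidence that the true slope on alcohol (%) exceeds 0.137 points per unit, holding the other predictors fixed.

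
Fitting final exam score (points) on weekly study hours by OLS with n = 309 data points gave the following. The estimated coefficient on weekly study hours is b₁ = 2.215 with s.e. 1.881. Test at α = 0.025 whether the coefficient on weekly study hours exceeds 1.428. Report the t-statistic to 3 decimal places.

H₀: β₁ = 1.428 vs H₁: β₁ > 1.428.
t = (b₁ − β₁⁰)/SE = (2.215 − 1.428) / 1.881 = 0.418.
df = n − 2 = 309 − 2 = 307.
One-sided p ≈ 0.3380, which is ≥ 0.025, so fail to reject H₀.
The data do not give significant evidence that the true slope on weekly study hours exceeds 1.428 points per unit.

t = 0.418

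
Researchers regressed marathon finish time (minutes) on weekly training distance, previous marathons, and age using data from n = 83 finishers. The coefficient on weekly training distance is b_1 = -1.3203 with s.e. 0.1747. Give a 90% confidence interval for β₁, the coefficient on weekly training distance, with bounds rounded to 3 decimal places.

(-1.611, -1.030)

df = n − k − 1 = 83 − 3 − 1 = 79.
t* = t_{0.05, 79} = 1.664371.
Margin = t* × SE = 1.664371 × 0.1747 = 0.29077.
CI: -1.3203 ± 0.29077 → (-1.611, -1.030).
With 90% confidence, each one-unit increase in weekly training distance is associated with a change of between -1.611 and -1.030 minutes in marathon finish time, holding the other predictors fixed.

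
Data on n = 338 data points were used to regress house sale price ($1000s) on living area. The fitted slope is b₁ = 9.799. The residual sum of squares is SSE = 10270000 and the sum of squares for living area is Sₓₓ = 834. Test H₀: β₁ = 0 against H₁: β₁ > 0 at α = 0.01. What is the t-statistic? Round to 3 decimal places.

MSE = SSE/(n − 2) = 10270000/336 = 30565.5.
SE(b₁) = √(MSE/Sₓₓ) = √(30565.5/834) = 6.05386.
t = 9.799 / 6.05386 = 1.619.
df = n − 2 = 336.
One-sided p ≈ 0.0532, which is ≥ 0.01, so fail to reject H₀.
The data do not give significant evidence that the true slope on living area is positive.

t = 1.619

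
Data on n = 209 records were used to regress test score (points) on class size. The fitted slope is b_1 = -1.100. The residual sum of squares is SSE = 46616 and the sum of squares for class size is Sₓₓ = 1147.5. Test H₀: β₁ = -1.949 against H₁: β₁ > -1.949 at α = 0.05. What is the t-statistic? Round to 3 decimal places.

MSE = SSE/(n − 2) = 46616/207 = 225.198.
SE(b_1) = √(MSE/Sₓₓ) = √(225.198/1147.5) = 0.443002.
t = (-1.100 − (-1.949)) / 0.443002 = 1.916.
df = n − 2 = 207.
One-sided p ≈ 0.0283, which is < 0.05, so reject H₀.
There is evidence that the true slope on class size exceeds -1.949 points per unit.

t = 1.916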